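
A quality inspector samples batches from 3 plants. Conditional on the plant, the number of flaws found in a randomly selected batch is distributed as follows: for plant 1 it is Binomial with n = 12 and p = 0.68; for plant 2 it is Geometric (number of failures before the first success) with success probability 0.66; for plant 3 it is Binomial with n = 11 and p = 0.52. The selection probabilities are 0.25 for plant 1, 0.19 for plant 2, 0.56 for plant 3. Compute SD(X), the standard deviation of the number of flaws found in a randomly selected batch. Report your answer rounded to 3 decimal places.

2.972

Per component, 1: μ=8.16, E[X²]=69.1968; 2: μ=0.515152, E[X²]=1.04591; 3: μ=5.72, E[X²]=35.464.
E[X] = 0.25·8.16 + 0.19·0.515152 + 0.56·5.72 = 5.34108.
E[X²] = 0.25·69.1968 + 0.19·1.04591 + 0.56·35.464 = 37.3578.
Var(X) = E[X²] − (E[X])² = 37.3578 − 28.5271 = 8.83064.
SD(X) = √8.83064 = 2.97164.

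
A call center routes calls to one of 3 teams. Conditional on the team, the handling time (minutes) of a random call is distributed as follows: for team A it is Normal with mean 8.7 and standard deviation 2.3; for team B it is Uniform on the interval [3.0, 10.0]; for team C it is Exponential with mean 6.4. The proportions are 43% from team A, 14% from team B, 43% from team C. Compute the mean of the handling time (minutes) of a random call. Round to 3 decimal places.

7.403

Component means — A: 8.7; B: 6.5; C: 6.4.
E[X] = 0.43·8.7 + 0.14·6.5 + 0.43·6.4 = 7.403.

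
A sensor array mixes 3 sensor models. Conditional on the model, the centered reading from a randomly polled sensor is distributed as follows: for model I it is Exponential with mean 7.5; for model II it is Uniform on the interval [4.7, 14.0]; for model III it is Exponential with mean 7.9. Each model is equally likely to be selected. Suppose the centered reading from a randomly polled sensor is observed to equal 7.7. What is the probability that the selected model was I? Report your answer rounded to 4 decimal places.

Likelihoods f(7.7 | ·): I: 0.0477599; II: 0.107527; III: 0.047761.
Posterior ∝ prior × likelihood. Numerator for I: 0.333333·0.0477599 = 0.01592.
Normalizing constant: 0.333333·0.0477599 + 0.333333·0.107527 + 0.333333·0.047761 = 0.0676826.
P(I | observation) = 0.01592 / 0.0676826 = 0.235215.

0.2352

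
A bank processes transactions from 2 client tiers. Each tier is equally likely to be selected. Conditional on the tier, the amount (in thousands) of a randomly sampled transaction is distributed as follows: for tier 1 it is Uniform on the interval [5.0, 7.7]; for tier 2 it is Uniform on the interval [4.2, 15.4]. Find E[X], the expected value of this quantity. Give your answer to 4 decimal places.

Component means — 1: 6.35; 2: 9.8.
E[X] = 0.5·6.35 + 0.5·9.8 = 8.075.

8.0750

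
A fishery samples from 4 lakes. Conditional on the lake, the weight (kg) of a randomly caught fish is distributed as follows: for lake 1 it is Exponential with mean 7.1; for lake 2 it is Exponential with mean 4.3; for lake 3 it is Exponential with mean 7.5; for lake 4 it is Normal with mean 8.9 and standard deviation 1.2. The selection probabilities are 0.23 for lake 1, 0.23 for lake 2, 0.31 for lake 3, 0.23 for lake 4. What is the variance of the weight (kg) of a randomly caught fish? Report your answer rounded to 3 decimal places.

Per component, 1: μ=7.1, E[X²]=100.82; 2: μ=4.3, E[X²]=36.98; 3: μ=7.5, E[X²]=112.5; 4: μ=8.9, E[X²]=80.65.
E[X] = 0.23·7.1 + 0.23·4.3 + 0.31·7.5 + 0.23·8.9 = 6.994.
E[X²] = 0.23·100.82 + 0.23·36.98 + 0.31·112.5 + 0.23·80.65 = 85.1185.
Var(X) = E[X²] − (E[X])² = 85.1185 − 48.916 = 36.2025.

36.202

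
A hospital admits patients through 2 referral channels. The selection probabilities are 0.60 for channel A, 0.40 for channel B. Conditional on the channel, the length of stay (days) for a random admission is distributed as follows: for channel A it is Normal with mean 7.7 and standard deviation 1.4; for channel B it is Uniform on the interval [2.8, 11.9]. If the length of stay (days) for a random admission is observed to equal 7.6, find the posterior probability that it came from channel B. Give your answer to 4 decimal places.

0.2049

Likelihoods f(7.6 | ·): A: 0.284233; B: 0.10989.
Posterior ∝ prior × likelihood. Numerator for B: 0.4·0.10989 = 0.043956.
Normalizing constant: 0.6·0.284233 + 0.4·0.10989 = 0.214496.
P(B | observation) = 0.043956 / 0.214496 = 0.204927.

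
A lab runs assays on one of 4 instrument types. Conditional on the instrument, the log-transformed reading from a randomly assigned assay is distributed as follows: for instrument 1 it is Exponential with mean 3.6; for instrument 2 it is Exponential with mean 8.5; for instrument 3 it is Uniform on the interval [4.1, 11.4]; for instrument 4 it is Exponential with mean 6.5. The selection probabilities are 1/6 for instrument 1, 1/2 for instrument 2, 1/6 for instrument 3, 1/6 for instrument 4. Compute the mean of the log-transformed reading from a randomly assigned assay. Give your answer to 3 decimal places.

Component means — 1: 3.6; 2: 8.5; 3: 7.75; 4: 6.5.
E[X] = 0.166667·3.6 + 0.5·8.5 + 0.166667·7.75 + 0.166667·6.5 = 7.225.

7.225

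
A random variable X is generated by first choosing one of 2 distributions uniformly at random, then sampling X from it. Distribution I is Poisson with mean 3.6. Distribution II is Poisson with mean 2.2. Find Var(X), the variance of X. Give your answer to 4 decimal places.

3.3900

Per component, I: μ=3.6, E[X²]=16.56; II: μ=2.2, E[X²]=7.04.
E[X] = 0.5·3.6 + 0.5·2.2 = 2.9.
E[X²] = 0.5·16.56 + 0.5·7.04 = 11.8.
Var(X) = E[X²] − (E[X])² = 11.8 − 8.41 = 3.39.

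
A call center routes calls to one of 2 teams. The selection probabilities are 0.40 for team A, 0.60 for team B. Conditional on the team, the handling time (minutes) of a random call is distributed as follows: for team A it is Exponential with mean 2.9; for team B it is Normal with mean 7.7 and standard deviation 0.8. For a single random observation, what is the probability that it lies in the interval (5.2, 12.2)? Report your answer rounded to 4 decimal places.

Conditional on each team, P(5.2 < X < 12.2): A: 0.15155; B: 0.999111.
By total probability, P(5.2 < X < 12.2) = 0.4·0.15155 + 0.6·0.999111 = 0.660087.

0.6601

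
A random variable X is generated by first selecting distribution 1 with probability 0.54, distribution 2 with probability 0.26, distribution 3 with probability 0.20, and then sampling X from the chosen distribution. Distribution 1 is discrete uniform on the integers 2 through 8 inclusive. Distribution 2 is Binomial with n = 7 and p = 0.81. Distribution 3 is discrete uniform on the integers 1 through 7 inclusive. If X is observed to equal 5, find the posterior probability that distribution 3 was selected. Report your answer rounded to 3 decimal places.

Likelihoods P(X=5 | ·): 1: 0.142857; 2: 0.264333; 3: 0.142857.
Posterior ∝ prior × likelihood. Numerator for 3: 0.2·0.142857 = 0.0285714.
Normalizing constant: 0.54·0.142857 + 0.26·0.264333 + 0.2·0.142857 = 0.174441.
P(3 | observation) = 0.0285714 / 0.174441 = 0.163789.

0.164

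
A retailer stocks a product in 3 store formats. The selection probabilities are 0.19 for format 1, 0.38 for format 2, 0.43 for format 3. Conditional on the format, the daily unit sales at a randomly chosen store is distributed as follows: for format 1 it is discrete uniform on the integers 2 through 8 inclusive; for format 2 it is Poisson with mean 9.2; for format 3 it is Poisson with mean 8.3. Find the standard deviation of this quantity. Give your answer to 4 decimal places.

Per component, 1: μ=5, E[X²]=29; 2: μ=9.2, E[X²]=93.84; 3: μ=8.3, E[X²]=77.19.
E[X] = 0.19·5 + 0.38·9.2 + 0.43·8.3 = 8.015.
E[X²] = 0.19·29 + 0.38·93.84 + 0.43·77.19 = 74.3609.
Var(X) = E[X²] − (E[X])² = 74.3609 − 64.2402 = 10.1207.
SD(X) = √10.1207 = 3.1813.

3.1813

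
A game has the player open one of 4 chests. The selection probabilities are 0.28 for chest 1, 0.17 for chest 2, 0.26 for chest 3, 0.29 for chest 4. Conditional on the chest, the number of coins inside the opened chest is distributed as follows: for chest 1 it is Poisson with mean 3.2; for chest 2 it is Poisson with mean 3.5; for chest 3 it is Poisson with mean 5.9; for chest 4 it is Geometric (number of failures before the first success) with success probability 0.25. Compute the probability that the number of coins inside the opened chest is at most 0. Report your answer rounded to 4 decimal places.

Conditional on each chest, P(X ≤ 0): 1: 0.0407622; 2: 0.0301974; 3: 0.00273944; 4: 0.25.
By total probability, P(X ≤ 0) = 0.28·0.0407622 + 0.17·0.0301974 + 0.26·0.00273944 + 0.29·0.25 = 0.0897592.

0.0898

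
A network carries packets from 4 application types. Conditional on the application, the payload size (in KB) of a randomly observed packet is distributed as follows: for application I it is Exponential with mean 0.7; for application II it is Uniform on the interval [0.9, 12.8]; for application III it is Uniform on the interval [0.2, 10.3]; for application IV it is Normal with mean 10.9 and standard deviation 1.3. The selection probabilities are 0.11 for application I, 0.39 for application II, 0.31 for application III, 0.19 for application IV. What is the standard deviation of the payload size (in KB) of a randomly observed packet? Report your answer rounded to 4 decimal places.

3.9396

Per component, I: μ=0.7, E[X²]=0.98; II: μ=6.85, E[X²]=58.7233; III: μ=5.25, E[X²]=36.0633; IV: μ=10.9, E[X²]=120.5.
E[X] = 0.11·0.7 + 0.39·6.85 + 0.31·5.25 + 0.19·10.9 = 6.447.
E[X²] = 0.11·0.98 + 0.39·58.7233 + 0.31·36.0633 + 0.19·120.5 = 57.0845.
Var(X) = E[X²] − (E[X])² = 57.0845 − 41.5638 = 15.5207.
SD(X) = √15.5207 = 3.93964.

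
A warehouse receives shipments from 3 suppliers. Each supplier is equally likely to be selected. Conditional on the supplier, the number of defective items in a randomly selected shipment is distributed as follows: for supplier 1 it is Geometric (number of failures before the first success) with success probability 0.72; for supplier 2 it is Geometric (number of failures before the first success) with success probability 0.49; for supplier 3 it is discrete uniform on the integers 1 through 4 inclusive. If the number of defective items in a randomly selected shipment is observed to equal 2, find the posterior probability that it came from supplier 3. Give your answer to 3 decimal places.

0.576

Likelihoods P(X=2 | ·): 1: 0.056448; 2: 0.127449; 3: 0.25.
Posterior ∝ prior × likelihood. Numerator for 3: 0.333333·0.25 = 0.0833333.
Normalizing constant: 0.333333·0.056448 + 0.333333·0.127449 + 0.333333·0.25 = 0.144632.
P(3 | observation) = 0.0833333 / 0.144632 = 0.576174.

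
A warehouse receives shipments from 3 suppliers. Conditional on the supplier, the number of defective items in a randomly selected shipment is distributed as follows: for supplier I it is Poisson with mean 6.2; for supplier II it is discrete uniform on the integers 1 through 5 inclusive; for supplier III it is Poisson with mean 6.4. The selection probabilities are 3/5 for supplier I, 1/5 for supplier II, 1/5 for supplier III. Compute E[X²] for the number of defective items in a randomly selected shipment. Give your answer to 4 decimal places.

38.4560

For each component E[X²] = Var + (mean)², giving I: 44.64; II: 11; III: 47.36.
Overall E[X²] = 0.6·44.64 + 0.2·11 + 0.2·47.36 = 38.456.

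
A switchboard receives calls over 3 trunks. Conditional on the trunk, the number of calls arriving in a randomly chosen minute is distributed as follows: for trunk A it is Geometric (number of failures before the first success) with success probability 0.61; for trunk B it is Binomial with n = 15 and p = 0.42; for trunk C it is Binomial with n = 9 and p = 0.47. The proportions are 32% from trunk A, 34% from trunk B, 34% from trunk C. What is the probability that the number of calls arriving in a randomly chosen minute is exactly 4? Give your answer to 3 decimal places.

0.128

Conditional on each trunk, P(X = 4): A: 0.014112; B: 0.10613; C: 0.257123.
By total probability, P(X = 4) = 0.32·0.014112 + 0.34·0.10613 + 0.34·0.257123 = 0.128022.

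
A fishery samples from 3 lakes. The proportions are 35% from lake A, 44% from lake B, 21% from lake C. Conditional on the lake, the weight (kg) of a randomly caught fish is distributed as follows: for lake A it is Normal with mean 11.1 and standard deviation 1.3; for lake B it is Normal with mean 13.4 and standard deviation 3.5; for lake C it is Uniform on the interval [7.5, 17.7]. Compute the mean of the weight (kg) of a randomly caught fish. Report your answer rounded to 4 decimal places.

Component means — A: 11.1; B: 13.4; C: 12.6.
E[X] = 0.35·11.1 + 0.44·13.4 + 0.21·12.6 = 12.427.

12.4270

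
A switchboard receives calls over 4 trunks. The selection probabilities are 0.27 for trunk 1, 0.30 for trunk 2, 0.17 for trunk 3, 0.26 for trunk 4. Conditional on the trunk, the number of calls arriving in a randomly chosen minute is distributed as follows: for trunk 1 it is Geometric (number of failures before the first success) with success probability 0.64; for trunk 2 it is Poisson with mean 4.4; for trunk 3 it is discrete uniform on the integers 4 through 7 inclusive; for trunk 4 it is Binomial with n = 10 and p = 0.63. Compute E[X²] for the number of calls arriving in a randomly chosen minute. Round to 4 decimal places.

For each component E[X²] = Var + (mean)², giving 1: 1.19531; 2: 23.76; 3: 31.5; 4: 42.021.
Overall E[X²] = 0.27·1.19531 + 0.3·23.76 + 0.17·31.5 + 0.26·42.021 = 23.7312.

23.7312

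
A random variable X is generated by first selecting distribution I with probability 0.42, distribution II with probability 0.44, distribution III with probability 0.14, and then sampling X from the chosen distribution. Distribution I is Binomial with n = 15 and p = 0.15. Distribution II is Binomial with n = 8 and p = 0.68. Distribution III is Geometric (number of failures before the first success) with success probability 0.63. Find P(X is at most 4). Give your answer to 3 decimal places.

Conditional on each component, P(X ≤ 4): I: 0.938295; II: 0.231904; III: 0.993066.
By total probability, P(X ≤ 4) = 0.42·0.938295 + 0.44·0.231904 + 0.14·0.993066 = 0.635151.

0.635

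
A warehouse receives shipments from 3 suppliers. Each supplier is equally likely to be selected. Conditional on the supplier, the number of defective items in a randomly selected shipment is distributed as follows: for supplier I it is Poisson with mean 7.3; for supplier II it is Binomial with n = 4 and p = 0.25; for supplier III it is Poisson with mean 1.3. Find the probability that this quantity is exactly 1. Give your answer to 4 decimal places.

0.2604

Conditional on each supplier, P(X = 1): I: 0.00493143; II: 0.421875; III: 0.354291.
By total probability, P(X = 1) = 0.333333·0.00493143 + 0.333333·0.421875 + 0.333333·0.354291 = 0.260366.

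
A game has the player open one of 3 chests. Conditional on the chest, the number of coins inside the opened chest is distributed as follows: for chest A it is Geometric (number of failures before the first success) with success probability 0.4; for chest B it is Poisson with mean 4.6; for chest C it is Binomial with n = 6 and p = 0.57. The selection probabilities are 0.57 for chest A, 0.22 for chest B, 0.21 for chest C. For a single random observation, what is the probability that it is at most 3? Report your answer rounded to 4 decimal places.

0.6765

Conditional on each chest, P(X ≤ 3): A: 0.8704; B: 0.325706; C: 0.517696.
By total probability, P(X ≤ 3) = 0.57·0.8704 + 0.22·0.325706 + 0.21·0.517696 = 0.6765.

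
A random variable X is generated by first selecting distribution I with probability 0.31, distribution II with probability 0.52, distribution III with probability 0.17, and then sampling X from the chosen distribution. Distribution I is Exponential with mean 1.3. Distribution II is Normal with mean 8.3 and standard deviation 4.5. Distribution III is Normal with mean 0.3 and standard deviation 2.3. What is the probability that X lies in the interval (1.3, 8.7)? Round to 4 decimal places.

0.4173

Conditional on each component, P(1.3 < X < 8.7): I: 0.366639; II: 0.475508; III: 0.33173.
By total probability, P(1.3 < X < 8.7) = 0.31·0.366639 + 0.52·0.475508 + 0.17·0.33173 = 0.417316.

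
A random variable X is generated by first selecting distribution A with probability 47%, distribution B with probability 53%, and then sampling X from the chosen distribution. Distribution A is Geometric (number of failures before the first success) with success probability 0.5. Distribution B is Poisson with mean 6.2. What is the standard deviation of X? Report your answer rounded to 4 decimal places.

Per component, A: μ=1, E[X²]=3; B: μ=6.2, E[X²]=44.64.
E[X] = 0.47·1 + 0.53·6.2 = 3.756.
E[X²] = 0.47·3 + 0.53·44.64 = 25.0692.
Var(X) = E[X²] − (E[X])² = 25.0692 − 14.1075 = 10.9617.
SD(X) = √10.9617 = 3.31084.

3.3108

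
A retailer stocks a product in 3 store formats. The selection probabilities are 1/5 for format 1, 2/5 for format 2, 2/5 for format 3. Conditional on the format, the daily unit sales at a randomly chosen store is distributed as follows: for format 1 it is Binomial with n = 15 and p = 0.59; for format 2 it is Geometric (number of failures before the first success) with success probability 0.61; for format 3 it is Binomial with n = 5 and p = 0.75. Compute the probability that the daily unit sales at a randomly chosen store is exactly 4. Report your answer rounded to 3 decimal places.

Conditional on each format, P(X = 4): 1: 0.00910255; 2: 0.014112; 3: 0.395508.
By total probability, P(X = 4) = 0.2·0.00910255 + 0.4·0.014112 + 0.4·0.395508 = 0.165668.

0.166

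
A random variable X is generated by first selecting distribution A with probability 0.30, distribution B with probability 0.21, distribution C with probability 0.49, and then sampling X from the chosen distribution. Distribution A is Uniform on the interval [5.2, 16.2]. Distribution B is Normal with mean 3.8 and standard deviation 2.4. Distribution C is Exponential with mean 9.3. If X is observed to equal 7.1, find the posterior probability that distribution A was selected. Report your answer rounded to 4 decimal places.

0.4171

Likelihoods f(7.1 | ·): A: 0.0909091; B: 0.0645884; C: 0.050114.
Posterior ∝ prior × likelihood. Numerator for A: 0.3·0.0909091 = 0.0272727.
Normalizing constant: 0.3·0.0909091 + 0.21·0.0645884 + 0.49·0.050114 = 0.0653922.
P(A | observation) = 0.0272727 / 0.0653922 = 0.417064.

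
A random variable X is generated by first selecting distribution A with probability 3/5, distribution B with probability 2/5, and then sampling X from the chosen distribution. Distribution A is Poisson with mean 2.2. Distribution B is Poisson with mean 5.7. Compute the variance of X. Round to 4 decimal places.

Per component, A: μ=2.2, E[X²]=7.04; B: μ=5.7, E[X²]=38.19.
E[X] = 0.6·2.2 + 0.4·5.7 = 3.6.
E[X²] = 0.6·7.04 + 0.4·38.19 = 19.5.
Var(X) = E[X²] − (E[X])² = 19.5 − 12.96 = 6.54.

6.5400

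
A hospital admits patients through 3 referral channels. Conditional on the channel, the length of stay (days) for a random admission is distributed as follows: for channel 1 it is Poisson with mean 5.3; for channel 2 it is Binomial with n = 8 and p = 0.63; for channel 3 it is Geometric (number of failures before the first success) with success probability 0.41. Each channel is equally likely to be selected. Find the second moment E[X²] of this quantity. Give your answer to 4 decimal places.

For each component E[X²] = Var + (mean)², giving 1: 33.39; 2: 27.2664; 3: 5.58061.
Overall E[X²] = 0.333333·33.39 + 0.333333·27.2664 + 0.333333·5.58061 = 22.079.

22.0790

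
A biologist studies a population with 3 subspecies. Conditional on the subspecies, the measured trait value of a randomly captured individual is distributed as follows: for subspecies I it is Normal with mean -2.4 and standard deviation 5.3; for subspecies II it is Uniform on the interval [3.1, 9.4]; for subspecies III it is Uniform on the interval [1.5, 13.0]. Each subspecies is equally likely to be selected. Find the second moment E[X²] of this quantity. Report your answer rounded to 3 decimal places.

For each component E[X²] = Var + (mean)², giving I: 33.85; II: 42.37; III: 63.5833.
Overall E[X²] = 0.333333·33.85 + 0.333333·42.37 + 0.333333·63.5833 = 46.6011.

46.601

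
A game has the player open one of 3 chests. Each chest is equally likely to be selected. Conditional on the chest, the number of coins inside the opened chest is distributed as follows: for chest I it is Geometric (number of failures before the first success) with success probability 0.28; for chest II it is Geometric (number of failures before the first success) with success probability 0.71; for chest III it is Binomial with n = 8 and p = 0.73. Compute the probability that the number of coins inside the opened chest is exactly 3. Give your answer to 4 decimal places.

0.0510

Conditional on each chest, P(X = 3): I: 0.104509; II: 0.0173162; III: 0.031259.
By total probability, P(X = 3) = 0.333333·0.104509 + 0.333333·0.0173162 + 0.333333·0.031259 = 0.0510282.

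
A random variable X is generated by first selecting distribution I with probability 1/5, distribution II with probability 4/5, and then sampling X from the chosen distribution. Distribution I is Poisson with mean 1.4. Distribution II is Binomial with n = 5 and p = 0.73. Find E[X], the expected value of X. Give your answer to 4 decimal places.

Component means — I: 1.4; II: 3.65.
E[X] = 0.2·1.4 + 0.8·3.65 = 3.2.

3.2000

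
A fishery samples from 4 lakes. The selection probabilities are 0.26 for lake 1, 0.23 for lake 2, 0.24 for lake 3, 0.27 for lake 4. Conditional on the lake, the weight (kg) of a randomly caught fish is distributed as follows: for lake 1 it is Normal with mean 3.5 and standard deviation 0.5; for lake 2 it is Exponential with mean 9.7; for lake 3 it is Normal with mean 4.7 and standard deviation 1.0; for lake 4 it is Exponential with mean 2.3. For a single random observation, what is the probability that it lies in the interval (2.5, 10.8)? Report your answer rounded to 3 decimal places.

0.682

Conditional on each lake, P(2.5 < X < 10.8): 1: 0.97725; 2: 0.444363; 3: 0.986097; 4: 0.328106.
By total probability, P(2.5 < X < 10.8) = 0.26·0.97725 + 0.23·0.444363 + 0.24·0.986097 + 0.27·0.328106 = 0.68154.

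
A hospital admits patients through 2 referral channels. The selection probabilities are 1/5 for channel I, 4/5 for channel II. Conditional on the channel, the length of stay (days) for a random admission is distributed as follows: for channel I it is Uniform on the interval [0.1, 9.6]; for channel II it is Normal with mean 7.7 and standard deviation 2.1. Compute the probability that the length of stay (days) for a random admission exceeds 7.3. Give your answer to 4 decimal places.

0.5088

Conditional on each channel, P(X > 7.3): I: 0.242105; II: 0.575532.
By total probability, P(X > 7.3) = 0.2·0.242105 + 0.8·0.575532 = 0.508847.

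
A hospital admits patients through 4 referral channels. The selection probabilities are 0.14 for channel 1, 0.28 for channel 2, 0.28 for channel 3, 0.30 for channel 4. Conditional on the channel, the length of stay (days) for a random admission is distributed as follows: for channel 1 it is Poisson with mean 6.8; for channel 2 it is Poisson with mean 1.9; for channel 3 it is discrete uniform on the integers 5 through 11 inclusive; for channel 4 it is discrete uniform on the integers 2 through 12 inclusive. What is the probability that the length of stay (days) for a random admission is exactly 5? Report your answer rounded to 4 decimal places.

0.0948

Conditional on each channel, P(X = 5): 1: 0.134946; 2: 0.0308622; 3: 0.142857; 4: 0.0909091.
By total probability, P(X = 5) = 0.14·0.134946 + 0.28·0.0308622 + 0.28·0.142857 + 0.3·0.0909091 = 0.0948066.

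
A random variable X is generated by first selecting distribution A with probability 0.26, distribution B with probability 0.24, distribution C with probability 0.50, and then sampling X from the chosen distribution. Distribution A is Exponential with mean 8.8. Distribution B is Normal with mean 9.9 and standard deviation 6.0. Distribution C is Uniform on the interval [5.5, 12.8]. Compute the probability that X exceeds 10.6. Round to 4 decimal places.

Conditional on each component, P(X > 10.6): A: 0.299828; B: 0.453562; C: 0.30137.
By total probability, P(X > 10.6) = 0.26·0.299828 + 0.24·0.453562 + 0.5·0.30137 = 0.337495.

0.3375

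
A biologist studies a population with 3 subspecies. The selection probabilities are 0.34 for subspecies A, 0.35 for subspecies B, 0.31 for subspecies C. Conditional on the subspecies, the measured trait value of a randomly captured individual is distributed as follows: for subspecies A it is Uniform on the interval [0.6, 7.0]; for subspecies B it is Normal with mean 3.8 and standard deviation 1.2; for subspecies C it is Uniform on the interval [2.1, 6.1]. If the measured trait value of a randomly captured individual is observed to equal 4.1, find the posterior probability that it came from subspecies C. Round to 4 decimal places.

0.3184

Likelihoods f(4.1 | ·): A: 0.15625; B: 0.322223; C: 0.25.
Posterior ∝ prior × likelihood. Numerator for C: 0.31·0.25 = 0.0775.
Normalizing constant: 0.34·0.15625 + 0.35·0.322223 + 0.31·0.25 = 0.243403.
P(C | observation) = 0.0775 / 0.243403 = 0.318402.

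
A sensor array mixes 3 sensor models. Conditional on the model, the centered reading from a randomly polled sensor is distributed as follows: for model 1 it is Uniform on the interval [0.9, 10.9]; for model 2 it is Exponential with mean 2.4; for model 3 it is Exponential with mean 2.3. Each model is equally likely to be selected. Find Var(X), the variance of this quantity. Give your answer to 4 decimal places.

Per component, 1: μ=5.9, E[X²]=43.1433; 2: μ=2.4, E[X²]=11.52; 3: μ=2.3, E[X²]=10.58.
E[X] = 0.333333·5.9 + 0.333333·2.4 + 0.333333·2.3 = 3.53333.
E[X²] = 0.333333·43.1433 + 0.333333·11.52 + 0.333333·10.58 = 21.7478.
Var(X) = E[X²] − (E[X])² = 21.7478 − 12.4844 = 9.26333.

9.2633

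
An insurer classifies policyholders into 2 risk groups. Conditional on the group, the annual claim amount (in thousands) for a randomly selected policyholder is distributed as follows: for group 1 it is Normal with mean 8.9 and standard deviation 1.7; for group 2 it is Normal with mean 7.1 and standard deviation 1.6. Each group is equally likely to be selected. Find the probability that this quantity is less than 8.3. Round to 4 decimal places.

0.5677

Conditional on each group, P(X < 8.3): 1: 0.362066; 2: 0.773373.
By total probability, P(X < 8.3) = 0.5·0.362066 + 0.5·0.773373 = 0.567719.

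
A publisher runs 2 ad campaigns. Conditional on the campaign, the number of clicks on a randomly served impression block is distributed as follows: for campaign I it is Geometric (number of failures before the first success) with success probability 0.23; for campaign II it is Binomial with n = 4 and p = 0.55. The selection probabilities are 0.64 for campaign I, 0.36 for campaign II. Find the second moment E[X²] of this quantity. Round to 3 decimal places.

18.588

For each component E[X²] = Var + (mean)², giving I: 25.7637; II: 5.83.
Overall E[X²] = 0.64·25.7637 + 0.36·5.83 = 18.5876.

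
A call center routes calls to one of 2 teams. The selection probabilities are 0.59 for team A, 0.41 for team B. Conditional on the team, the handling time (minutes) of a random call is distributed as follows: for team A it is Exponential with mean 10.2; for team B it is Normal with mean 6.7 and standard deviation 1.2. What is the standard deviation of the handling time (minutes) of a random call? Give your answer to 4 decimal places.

Per component, A: μ=10.2, E[X²]=208.08; B: μ=6.7, E[X²]=46.33.
E[X] = 0.59·10.2 + 0.41·6.7 = 8.765.
E[X²] = 0.59·208.08 + 0.41·46.33 = 141.762.
Var(X) = E[X²] − (E[X])² = 141.762 − 76.8252 = 64.9373.
SD(X) = √64.9373 = 8.05837.

8.0584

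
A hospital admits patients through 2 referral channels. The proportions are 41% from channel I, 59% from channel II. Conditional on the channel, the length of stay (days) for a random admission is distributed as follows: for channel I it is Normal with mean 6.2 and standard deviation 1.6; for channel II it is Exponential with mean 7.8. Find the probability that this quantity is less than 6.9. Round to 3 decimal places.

0.621

Conditional on each channel, P(X < 6.9): I: 0.669126; II: 0.587127.
By total probability, P(X < 6.9) = 0.41·0.669126 + 0.59·0.587127 = 0.620746.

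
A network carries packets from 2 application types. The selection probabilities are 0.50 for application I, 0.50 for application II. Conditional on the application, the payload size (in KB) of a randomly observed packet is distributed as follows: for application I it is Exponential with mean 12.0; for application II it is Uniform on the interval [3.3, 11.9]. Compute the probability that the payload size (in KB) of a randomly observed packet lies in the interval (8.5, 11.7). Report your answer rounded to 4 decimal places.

Conditional on each application, P(8.5 < X < 11.7): I: 0.115272; II: 0.372093.
By total probability, P(8.5 < X < 11.7) = 0.5·0.115272 + 0.5·0.372093 = 0.243682.

0.2437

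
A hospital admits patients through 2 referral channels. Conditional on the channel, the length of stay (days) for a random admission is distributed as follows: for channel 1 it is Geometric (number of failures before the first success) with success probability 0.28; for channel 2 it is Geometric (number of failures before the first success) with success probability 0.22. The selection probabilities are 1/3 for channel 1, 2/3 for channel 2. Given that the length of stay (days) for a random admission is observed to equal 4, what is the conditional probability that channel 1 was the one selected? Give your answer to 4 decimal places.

Likelihoods P(X=4 | ·): 1: 0.0752468; 2: 0.0814331.
Posterior ∝ prior × likelihood. Numerator for 1: 0.333333·0.0752468 = 0.0250823.
Normalizing constant: 0.333333·0.0752468 + 0.666667·0.0814331 = 0.079371.
P(1 | observation) = 0.0250823 / 0.079371 = 0.316013.

0.3160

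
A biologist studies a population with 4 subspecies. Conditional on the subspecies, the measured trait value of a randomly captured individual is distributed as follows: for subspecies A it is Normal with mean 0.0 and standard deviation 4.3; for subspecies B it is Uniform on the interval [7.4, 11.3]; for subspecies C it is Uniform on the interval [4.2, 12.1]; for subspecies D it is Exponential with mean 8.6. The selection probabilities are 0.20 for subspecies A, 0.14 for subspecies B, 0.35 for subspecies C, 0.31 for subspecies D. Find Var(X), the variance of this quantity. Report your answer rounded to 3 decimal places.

Per component, A: μ=0, E[X²]=18.49; B: μ=9.35, E[X²]=88.69; C: μ=8.15, E[X²]=71.6233; D: μ=8.6, E[X²]=147.92.
E[X] = 0.2·0 + 0.14·9.35 + 0.35·8.15 + 0.31·8.6 = 6.8275.
E[X²] = 0.2·18.49 + 0.14·88.69 + 0.35·71.6233 + 0.31·147.92 = 87.038.
Var(X) = E[X²] − (E[X])² = 87.038 − 46.6148 = 40.4232.

40.423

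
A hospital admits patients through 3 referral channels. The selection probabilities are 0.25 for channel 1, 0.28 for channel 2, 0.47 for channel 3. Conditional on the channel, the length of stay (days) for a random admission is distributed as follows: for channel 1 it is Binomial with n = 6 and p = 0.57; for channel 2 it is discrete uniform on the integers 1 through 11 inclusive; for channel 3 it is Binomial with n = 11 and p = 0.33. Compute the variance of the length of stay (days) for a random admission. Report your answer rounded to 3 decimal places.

Per component, 1: μ=3.42, E[X²]=13.167; 2: μ=6, E[X²]=46; 3: μ=3.63, E[X²]=15.609.
E[X] = 0.25·3.42 + 0.28·6 + 0.47·3.63 = 4.2411.
E[X²] = 0.25·13.167 + 0.28·46 + 0.47·15.609 = 23.508.
Var(X) = E[X²] − (E[X])² = 23.508 − 17.9869 = 5.52105.

5.521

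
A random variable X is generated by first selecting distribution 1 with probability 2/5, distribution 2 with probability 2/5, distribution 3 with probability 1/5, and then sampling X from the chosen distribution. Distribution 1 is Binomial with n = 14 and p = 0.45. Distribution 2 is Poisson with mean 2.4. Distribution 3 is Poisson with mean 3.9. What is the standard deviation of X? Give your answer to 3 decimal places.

Per component, 1: μ=6.3, E[X²]=43.155; 2: μ=2.4, E[X²]=8.16; 3: μ=3.9, E[X²]=19.11.
E[X] = 0.4·6.3 + 0.4·2.4 + 0.2·3.9 = 4.26.
E[X²] = 0.4·43.155 + 0.4·8.16 + 0.2·19.11 = 24.348.
Var(X) = E[X²] − (E[X])² = 24.348 − 18.1476 = 6.2004.
SD(X) = √6.2004 = 2.49006.

2.490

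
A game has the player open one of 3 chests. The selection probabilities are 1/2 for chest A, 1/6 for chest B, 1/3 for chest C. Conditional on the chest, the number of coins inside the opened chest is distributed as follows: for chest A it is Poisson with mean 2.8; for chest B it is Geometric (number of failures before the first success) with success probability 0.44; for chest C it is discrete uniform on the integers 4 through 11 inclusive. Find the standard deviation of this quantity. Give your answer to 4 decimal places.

Per component, A: μ=2.8, E[X²]=10.64; B: μ=1.27273, E[X²]=4.5124; C: μ=7.5, E[X²]=61.5.
E[X] = 0.5·2.8 + 0.166667·1.27273 + 0.333333·7.5 = 4.11212.
E[X²] = 0.5·10.64 + 0.166667·4.5124 + 0.333333·61.5 = 26.5721.
Var(X) = E[X²] − (E[X])² = 26.5721 − 16.9095 = 9.66253.
SD(X) = √9.66253 = 3.10846.

3.1085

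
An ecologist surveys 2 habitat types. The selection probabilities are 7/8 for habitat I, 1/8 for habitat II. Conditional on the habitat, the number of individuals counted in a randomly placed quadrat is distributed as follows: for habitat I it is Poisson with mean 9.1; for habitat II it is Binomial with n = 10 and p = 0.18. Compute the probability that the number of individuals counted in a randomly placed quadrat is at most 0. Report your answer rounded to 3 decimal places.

Conditional on each habitat, P(X ≤ 0): I: 0.000111666; II: 0.137448.
By total probability, P(X ≤ 0) = 0.875·0.000111666 + 0.125·0.137448 = 0.0172787.

0.017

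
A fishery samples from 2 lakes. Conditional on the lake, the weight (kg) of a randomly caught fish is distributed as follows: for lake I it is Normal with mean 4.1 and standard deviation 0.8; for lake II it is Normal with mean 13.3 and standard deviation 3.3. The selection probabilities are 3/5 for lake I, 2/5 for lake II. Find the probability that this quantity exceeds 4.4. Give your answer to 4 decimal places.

Conditional on each lake, P(X > 4.4): I: 0.35383; II: 0.996501.
By total probability, P(X > 4.4) = 0.6·0.35383 + 0.4·0.996501 = 0.610899.

0.6109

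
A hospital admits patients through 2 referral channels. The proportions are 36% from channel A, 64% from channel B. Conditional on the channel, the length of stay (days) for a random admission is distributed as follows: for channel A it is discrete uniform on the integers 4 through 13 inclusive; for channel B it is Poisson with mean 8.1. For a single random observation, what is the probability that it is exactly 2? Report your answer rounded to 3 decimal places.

0.006

Conditional on each channel, P(X = 2): A: 0; B: 0.0099576.
By total probability, P(X = 2) = 0.36·0 + 0.64·0.0099576 = 0.00637286.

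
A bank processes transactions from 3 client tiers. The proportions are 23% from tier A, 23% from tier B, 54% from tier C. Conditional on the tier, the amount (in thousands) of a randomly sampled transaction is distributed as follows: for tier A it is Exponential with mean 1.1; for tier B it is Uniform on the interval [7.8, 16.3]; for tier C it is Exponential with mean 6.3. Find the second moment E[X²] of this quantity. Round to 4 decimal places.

78.2032

For each component E[X²] = Var + (mean)², giving A: 2.42; B: 151.223; C: 79.38.
Overall E[X²] = 0.23·2.42 + 0.23·151.223 + 0.54·79.38 = 78.2032.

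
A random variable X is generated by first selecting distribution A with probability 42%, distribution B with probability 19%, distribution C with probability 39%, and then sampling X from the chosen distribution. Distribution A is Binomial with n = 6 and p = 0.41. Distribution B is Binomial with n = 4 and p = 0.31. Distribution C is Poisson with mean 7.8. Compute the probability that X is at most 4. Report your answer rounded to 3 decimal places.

Conditional on each component, P(X ≤ 4): A: 0.954237; B: 1; C: 0.11167.
By total probability, P(X ≤ 4) = 0.42·0.954237 + 0.19·1 + 0.39·0.11167 = 0.634331.

0.634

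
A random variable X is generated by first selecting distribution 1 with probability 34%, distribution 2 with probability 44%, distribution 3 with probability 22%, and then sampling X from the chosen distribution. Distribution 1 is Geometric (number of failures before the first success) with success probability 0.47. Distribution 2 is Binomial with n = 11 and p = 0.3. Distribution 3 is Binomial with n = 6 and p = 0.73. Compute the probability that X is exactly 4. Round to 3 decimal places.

0.178

Conditional on each component, P(X = 4): 1: 0.0370853; 2: 0.220133; 3: 0.310535.
By total probability, P(X = 4) = 0.34·0.0370853 + 0.44·0.220133 + 0.22·0.310535 = 0.177785.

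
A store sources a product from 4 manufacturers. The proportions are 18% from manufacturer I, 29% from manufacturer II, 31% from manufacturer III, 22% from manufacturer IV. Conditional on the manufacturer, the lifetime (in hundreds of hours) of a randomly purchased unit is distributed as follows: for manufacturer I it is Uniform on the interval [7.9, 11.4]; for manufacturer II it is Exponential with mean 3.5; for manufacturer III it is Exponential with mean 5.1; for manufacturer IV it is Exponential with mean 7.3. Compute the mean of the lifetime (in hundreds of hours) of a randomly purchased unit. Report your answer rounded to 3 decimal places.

Component means — I: 9.65; II: 3.5; III: 5.1; IV: 7.3.
E[X] = 0.18·9.65 + 0.29·3.5 + 0.31·5.1 + 0.22·7.3 = 5.939.

5.939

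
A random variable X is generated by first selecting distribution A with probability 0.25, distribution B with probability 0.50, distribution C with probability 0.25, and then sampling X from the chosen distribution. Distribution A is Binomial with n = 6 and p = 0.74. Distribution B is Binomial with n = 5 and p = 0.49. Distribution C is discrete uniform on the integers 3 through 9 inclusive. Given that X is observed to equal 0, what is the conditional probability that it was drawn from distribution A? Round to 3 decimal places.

Likelihoods P(X=0 | ·): A: 0.000308916; B: 0.0345025; C: 0.
Posterior ∝ prior × likelihood. Numerator for A: 0.25·0.000308916 = 7.72289e-05.
Normalizing constant: 0.25·0.000308916 + 0.5·0.0345025 + 0.25·0 = 0.0173285.
P(A | observation) = 7.72289e-05 / 0.0173285 = 0.00445676.

0.004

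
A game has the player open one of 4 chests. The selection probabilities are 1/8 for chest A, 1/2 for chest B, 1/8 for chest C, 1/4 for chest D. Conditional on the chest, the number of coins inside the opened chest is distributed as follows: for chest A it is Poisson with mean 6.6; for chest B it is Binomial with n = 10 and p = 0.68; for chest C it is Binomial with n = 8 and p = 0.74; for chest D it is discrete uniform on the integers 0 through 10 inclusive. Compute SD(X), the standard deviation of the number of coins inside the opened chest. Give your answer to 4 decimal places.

2.2749

Per component, A: μ=6.6, E[X²]=50.16; B: μ=6.8, E[X²]=48.416; C: μ=5.92, E[X²]=36.5856; D: μ=5, E[X²]=35.
E[X] = 0.125·6.6 + 0.5·6.8 + 0.125·5.92 + 0.25·5 = 6.215.
E[X²] = 0.125·50.16 + 0.5·48.416 + 0.125·36.5856 + 0.25·35 = 43.8012.
Var(X) = E[X²] − (E[X])² = 43.8012 − 38.6262 = 5.17498.
SD(X) = √5.17498 = 2.27486.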